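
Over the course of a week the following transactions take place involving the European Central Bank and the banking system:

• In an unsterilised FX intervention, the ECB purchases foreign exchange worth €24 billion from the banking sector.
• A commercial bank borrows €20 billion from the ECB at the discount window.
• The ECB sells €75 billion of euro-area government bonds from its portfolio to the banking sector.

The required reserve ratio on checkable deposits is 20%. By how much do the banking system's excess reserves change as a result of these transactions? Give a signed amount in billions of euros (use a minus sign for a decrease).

FX purchase €24 billion: reserves +€24B, deposits 0.
Discount-window loan €20 billion: reserves +€20B, deposits 0.
OMO sale (to banks) €75 billion: reserves −€75B, deposits 0.
Totals: Δreserves = −€31B, Δdeposits = 0.
Δrequired reserves = 20% × 0 = 0.
Δexcess reserves = Δreserves − Δrequired = −€31B − (0) = -€31 billion.

-€31 billion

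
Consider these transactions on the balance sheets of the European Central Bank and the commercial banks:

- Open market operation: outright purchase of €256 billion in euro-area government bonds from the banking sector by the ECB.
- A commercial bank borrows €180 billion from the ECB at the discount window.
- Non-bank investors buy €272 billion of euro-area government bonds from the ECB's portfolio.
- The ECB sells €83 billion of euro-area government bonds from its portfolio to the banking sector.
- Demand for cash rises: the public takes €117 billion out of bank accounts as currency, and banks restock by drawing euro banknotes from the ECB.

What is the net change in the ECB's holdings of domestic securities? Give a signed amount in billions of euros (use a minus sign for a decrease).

OMO purchase (from banks) €256 billion: securities added to the ECB's portfolio → +€256B.
Discount-window loan €180 billion: the ECB's securities portfolio is untouched → 0.
Asset sale (to non-banks) €272 billion: securities removed from the ECB's portfolio → −€272B.
OMO sale (to banks) €83 billion: securities removed from the ECB's portfolio → −€83B.
Currency withdrawal €117 billion: the ECB's securities portfolio is untouched → 0.
Net: 256 + 0 − 272 − 83 + 0 = -€99 billion.

-€99 billion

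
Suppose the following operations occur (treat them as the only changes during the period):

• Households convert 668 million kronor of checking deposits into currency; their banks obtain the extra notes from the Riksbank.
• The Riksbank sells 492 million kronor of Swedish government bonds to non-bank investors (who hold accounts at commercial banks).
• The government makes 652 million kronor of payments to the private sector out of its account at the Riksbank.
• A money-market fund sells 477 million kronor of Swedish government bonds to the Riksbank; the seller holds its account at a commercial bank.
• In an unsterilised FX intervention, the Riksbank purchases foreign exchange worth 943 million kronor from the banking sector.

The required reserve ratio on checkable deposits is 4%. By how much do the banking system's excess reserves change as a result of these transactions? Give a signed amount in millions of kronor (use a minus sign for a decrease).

+913.24 million

Currency withdrawal 668 million kronor: reserves −668M, deposits −668M.
Asset sale (to non-banks) 492 million kronor: reserves −492M, deposits −492M.
Government spending 652 million kronor: reserves +652M, deposits +652M.
Asset purchase (from non-banks) 477 million kronor: reserves +477M, deposits +477M.
FX purchase 943 million kronor: reserves +943M, deposits 0.
Totals: Δreserves = +912M, Δdeposits = −31M.
Δrequired reserves = 4% × −31M = −1.24M.
Δexcess reserves = Δreserves − Δrequired = +912M − (−1.24M) = +913.24 million.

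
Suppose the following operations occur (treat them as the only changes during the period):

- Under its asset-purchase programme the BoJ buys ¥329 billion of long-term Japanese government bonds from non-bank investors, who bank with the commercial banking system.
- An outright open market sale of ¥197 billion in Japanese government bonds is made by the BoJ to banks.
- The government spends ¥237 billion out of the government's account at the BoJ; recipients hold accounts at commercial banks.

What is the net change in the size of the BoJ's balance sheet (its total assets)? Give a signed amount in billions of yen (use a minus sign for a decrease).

+¥132 billion

Asset purchase (from non-banks) ¥329 billion: a BoJ asset is acquired → +¥329B.
OMO sale (to banks) ¥197 billion: a BoJ asset is shed → −¥197B.
Government spending ¥237 billion: only the composition of liabilities changes → 0.
Net: 329 − 197 + 0 = +¥132 billion.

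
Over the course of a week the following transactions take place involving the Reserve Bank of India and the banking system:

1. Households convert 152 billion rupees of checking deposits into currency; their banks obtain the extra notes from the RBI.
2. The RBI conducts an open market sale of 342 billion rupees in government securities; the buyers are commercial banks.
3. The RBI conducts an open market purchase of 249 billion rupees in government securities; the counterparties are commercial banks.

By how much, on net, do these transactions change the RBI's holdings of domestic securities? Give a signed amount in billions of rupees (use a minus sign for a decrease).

-93 billion

RBI balance sheet:
  Assets:      Securities −93B
  Liabilities: Bank reserves −245B, Currency in circulation +152B
So the change in the RBI's holdings of domestic securities is -93 billion.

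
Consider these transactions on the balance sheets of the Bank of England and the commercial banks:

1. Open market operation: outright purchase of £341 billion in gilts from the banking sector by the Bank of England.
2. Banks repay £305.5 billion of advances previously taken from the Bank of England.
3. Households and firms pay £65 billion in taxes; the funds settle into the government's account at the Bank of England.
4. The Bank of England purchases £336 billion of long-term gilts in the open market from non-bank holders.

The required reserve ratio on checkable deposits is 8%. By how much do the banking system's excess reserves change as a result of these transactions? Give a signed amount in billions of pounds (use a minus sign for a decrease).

OMO purchase (from banks) £341 billion: reserves +£341B, deposits 0.
Discount-window repayment £305.5 billion: reserves −£305.5B, deposits 0.
Government account inflow £65 billion: reserves −£65B, deposits −£65B.
Asset purchase (from non-banks) £336 billion: reserves +£336B, deposits +£336B.
Totals: Δreserves = +£306.5B, Δdeposits = +£271B.
Δrequired reserves = 8% × +£271B = +£21.68B.
Δexcess reserves = Δreserves − Δrequired = +£306.5B − (+£21.68B) = +£284.82 billion.

+£284.82 billion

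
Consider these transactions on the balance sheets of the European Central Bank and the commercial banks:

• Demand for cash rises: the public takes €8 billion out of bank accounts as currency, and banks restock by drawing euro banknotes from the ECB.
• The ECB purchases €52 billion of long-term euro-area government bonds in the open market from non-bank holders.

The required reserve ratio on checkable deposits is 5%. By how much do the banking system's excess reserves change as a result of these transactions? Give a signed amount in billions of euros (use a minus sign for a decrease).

+€41.8 billion

Currency withdrawal €8 billion: reserves −€8B, deposits −€8B.
Asset purchase (from non-banks) €52 billion: reserves +€52B, deposits +€52B.
Totals: Δreserves = +€44B, Δdeposits = +€44B.
Δrequired reserves = 5% × +€44B = +€2.2B.
Δexcess reserves = Δreserves − Δrequired = +€44B − (+€2.2B) = +€41.8 billion.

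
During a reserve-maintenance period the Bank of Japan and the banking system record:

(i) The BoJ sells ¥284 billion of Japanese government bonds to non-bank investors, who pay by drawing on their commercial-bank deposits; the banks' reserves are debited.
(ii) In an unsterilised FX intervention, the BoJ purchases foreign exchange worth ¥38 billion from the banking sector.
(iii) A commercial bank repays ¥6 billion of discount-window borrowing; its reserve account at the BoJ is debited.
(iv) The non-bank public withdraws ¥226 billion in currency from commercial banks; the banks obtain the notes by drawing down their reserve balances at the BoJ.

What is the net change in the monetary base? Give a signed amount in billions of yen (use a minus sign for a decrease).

-¥252 billion

Asset sale (to non-banks) ¥284 billion: BoJ balance sheet contracts → −¥284B.
FX purchase ¥38 billion: BoJ balance sheet expands → +¥38B.
Discount-window repayment ¥6 billion: BoJ balance sheet contracts → −¥6B.
Currency withdrawal ¥226 billion: just a shift between currency and reserves — both are base money → 0.
Net: −284 + 38 − 6 + 0 = -¥252 billion.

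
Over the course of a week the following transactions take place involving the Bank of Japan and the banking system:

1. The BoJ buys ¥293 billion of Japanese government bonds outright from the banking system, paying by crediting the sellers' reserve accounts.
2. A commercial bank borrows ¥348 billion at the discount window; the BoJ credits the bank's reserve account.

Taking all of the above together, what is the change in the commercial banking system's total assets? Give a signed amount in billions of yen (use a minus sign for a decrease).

+¥348 billion

BoJ balance sheet:
  Assets:      Securities +¥293B, Loans to banks +¥348B
  Liabilities: Bank reserves +¥641B
Commercial banking system:
  Assets:      Reserves at CB +¥641B, Securities −¥293B
  Liabilities: Borrowings from CB +¥348B
Change in total bank assets = +¥348 billion.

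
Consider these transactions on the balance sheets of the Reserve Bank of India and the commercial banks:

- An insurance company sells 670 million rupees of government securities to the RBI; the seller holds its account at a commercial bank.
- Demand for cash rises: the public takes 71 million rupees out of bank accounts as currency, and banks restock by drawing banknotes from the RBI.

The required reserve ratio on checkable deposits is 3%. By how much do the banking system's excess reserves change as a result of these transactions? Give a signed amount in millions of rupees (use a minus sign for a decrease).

+581.03 million

Asset purchase (from non-banks) 670 million rupees: reserves +670M, deposits +670M.
Currency withdrawal 71 million rupees: reserves −71M, deposits −71M.
Totals: Δreserves = +599M, Δdeposits = +599M.
Δrequired reserves = 3% × +599M = +17.97M.
Δexcess reserves = Δreserves − Δrequired = +599M − (+17.97M) = +581.03 million.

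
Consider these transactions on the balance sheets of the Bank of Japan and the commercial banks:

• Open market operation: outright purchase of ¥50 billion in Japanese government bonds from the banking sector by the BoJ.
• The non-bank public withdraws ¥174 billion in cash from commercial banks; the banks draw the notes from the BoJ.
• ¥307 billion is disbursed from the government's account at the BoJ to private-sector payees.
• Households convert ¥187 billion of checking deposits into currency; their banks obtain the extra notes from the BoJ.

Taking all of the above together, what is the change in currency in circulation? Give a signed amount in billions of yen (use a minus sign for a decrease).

OMO purchase (from banks) ¥50 billion: no currency enters or leaves circulation → 0.
Currency withdrawal ¥174 billion: notes leave the central bank → +¥174B.
Government spending ¥307 billion: no currency enters or leaves circulation → 0.
Currency withdrawal ¥187 billion: notes leave the central bank → +¥187B.
Net: 0 + 174 + 0 + 187 = +¥361 billion.

+¥361 billion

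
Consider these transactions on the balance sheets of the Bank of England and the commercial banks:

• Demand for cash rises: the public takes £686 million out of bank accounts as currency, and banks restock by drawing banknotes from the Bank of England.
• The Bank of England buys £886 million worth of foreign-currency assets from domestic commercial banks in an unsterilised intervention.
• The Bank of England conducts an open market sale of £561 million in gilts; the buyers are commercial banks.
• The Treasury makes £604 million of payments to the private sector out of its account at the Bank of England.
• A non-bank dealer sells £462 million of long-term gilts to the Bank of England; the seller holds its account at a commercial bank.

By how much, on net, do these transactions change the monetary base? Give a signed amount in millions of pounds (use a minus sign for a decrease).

+£1391 million

Bank of England balance sheet:
  Assets:      Securities −£99M, Foreign assets +£886M
  Liabilities: Bank reserves +£705M, Currency in circulation +£686M, Government deposits −£604M
Monetary base = currency + reserves: +£686M + (+£705M) = +£1391 million.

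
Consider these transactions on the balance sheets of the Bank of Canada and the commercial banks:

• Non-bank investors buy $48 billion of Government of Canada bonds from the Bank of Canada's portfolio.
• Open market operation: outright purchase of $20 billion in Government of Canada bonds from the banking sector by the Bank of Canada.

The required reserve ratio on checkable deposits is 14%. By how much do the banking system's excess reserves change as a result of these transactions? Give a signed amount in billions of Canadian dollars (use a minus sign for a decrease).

-$21.28 billion

Asset sale (to non-banks) $48 billion: reserves −$48B, deposits −$48B.
OMO purchase (from banks) $20 billion: reserves +$20B, deposits 0.
Totals: Δreserves = −$28B, Δdeposits = −$48B.
Δrequired reserves = 14% × −$48B = −$6.72B.
Δexcess reserves = Δreserves − Δrequired = −$28B − (−$6.72B) = -$21.28 billion.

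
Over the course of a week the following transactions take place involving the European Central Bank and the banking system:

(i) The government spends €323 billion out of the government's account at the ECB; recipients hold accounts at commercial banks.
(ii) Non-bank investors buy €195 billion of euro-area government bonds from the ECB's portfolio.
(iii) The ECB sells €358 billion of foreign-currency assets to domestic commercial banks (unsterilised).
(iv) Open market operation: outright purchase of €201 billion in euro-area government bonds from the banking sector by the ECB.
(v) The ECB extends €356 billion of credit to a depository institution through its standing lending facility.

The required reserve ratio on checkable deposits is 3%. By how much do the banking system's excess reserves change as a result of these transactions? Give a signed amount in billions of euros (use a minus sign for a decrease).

+€323.16 billion

Government spending €323 billion: reserves +€323B, deposits +€323B.
Asset sale (to non-banks) €195 billion: reserves −€195B, deposits −€195B.
FX sale €358 billion: reserves −€358B, deposits 0.
OMO purchase (from banks) €201 billion: reserves +€201B, deposits 0.
Discount-window loan €356 billion: reserves +€356B, deposits 0.
Totals: Δreserves = +€327B, Δdeposits = +€128B.
Δrequired reserves = 3% × +€128B = +€3.84B.
Δexcess reserves = Δreserves − Δrequired = +€327B − (+€3.84B) = +€323.16 billion.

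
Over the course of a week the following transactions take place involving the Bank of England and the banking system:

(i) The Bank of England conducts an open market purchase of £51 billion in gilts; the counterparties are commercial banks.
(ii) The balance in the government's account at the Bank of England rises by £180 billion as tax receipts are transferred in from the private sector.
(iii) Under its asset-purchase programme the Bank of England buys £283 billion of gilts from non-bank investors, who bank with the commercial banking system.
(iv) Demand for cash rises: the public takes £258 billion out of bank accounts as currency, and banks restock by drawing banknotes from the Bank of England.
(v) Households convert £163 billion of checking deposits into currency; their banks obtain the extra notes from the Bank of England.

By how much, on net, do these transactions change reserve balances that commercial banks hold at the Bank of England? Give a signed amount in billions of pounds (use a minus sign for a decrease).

-£267 billion

OMO purchase (from banks) £51 billion: the Bank of England pays by crediting reserve accounts → +£51B.
Government account inflow £180 billion: funds move from bank reserves into the government account → −£180B.
Asset purchase (from non-banks) £283 billion: the Bank of England pays by crediting reserve accounts → +£283B.
Currency withdrawal £258 billion: banks swap reserves for currency → −£258B.
Currency withdrawal £163 billion: banks swap reserves for currency → −£163B.
Net: 51 − 180 + 283 − 258 − 163 = -£267 billion.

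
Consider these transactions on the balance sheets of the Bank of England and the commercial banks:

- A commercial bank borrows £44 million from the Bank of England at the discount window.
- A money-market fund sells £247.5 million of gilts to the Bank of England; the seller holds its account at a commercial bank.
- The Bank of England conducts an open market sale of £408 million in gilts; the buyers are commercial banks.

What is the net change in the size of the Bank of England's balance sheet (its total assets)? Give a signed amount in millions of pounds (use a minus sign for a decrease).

Bank of England balance sheet:
  Assets:      Securities −£160.5M, Loans to banks +£44M
  Liabilities: Bank reserves −£116.5M
Change in total Bank of England assets = -£116.5 million.

-£116.5 million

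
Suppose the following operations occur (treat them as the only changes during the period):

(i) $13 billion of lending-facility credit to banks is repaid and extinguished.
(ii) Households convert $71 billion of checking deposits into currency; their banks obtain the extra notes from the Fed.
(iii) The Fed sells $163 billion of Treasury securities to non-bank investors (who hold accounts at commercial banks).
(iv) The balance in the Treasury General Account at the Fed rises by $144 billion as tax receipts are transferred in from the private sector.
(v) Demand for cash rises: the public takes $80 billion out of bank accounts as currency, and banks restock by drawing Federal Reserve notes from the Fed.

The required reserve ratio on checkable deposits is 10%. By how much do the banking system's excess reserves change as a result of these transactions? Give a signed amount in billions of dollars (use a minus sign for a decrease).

Discount-window repayment $13 billion: reserves −$13B, deposits 0.
Currency withdrawal $71 billion: reserves −$71B, deposits −$71B.
Asset sale (to non-banks) $163 billion: reserves −$163B, deposits −$163B.
Government account inflow $144 billion: reserves −$144B, deposits −$144B.
Currency withdrawal $80 billion: reserves −$80B, deposits −$80B.
Totals: Δreserves = −$471B, Δdeposits = −$458B.
Δrequired reserves = 10% × −$458B = −$45.8B.
Δexcess reserves = Δreserves − Δrequired = −$471B − (−$45.8B) = -$425.2 billion.

-$425.2 billion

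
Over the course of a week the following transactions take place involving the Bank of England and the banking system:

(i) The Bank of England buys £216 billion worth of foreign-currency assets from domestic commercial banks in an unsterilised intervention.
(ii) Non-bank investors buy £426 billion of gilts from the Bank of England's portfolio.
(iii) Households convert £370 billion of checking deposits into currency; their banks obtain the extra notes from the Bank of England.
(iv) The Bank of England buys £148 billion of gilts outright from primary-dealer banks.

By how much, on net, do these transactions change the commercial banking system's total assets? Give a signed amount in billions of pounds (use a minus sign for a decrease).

Bank of England balance sheet:
  Assets:      Securities −£278B, Foreign assets +£216B
  Liabilities: Bank reserves −£432B, Currency in circulation +£370B
Commercial banking system:
  Assets:      Reserves at CB −£432B, Securities −£148B, Foreign assets −£216B
  Liabilities: Checkable deposits −£796B
Change in total bank assets = -£796 billion.

-£796 billion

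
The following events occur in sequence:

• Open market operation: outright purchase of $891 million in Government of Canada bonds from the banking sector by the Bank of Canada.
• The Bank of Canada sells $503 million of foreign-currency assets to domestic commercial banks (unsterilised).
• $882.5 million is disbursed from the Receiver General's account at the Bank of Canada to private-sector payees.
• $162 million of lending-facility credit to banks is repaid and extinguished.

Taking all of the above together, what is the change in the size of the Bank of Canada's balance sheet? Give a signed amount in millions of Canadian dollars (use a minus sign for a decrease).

+$226 million

OMO purchase (from banks) $891 million: a Bank of Canada asset is acquired → +$891M.
FX sale $503 million: a Bank of Canada asset is shed → −$503M.
Government spending $882.5 million: only the composition of liabilities changes → 0.
Discount-window repayment $162 million: a Bank of Canada asset is shed → −$162M.
Net: 891 − 503 + 0 − 162 = +$226 million.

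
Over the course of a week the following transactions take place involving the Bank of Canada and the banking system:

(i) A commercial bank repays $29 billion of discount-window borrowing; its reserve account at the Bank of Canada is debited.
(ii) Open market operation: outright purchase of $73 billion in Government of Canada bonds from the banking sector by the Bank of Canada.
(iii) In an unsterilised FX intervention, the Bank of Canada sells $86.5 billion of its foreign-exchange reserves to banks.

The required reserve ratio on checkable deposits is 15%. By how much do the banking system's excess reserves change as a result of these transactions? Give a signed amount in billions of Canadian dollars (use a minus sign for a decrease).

-$42.5 billion

Discount-window repayment $29 billion: reserves −$29B, deposits 0.
OMO purchase (from banks) $73 billion: reserves +$73B, deposits 0.
FX sale $86.5 billion: reserves −$86.5B, deposits 0.
Totals: Δreserves = −$42.5B, Δdeposits = 0.
Δrequired reserves = 15% × 0 = 0.
Δexcess reserves = Δreserves − Δrequired = −$42.5B − (0) = -$42.5 billion.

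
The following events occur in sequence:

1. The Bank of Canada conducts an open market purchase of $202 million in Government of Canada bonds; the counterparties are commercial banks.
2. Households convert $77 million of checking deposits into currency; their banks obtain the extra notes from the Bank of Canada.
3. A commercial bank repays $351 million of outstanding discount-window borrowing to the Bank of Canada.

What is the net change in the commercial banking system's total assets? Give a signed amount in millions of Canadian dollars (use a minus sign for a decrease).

Bank of Canada balance sheet:
  Assets:      Securities +$202M, Loans to banks −$351M
  Liabilities: Bank reserves −$226M, Currency in circulation +$77M
Commercial banking system:
  Assets:      Reserves at CB −$226M, Securities −$202M
  Liabilities: Checkable deposits −$77M, Borrowings from CB −$351M
Change in total bank assets = -$428 million.

-$428 million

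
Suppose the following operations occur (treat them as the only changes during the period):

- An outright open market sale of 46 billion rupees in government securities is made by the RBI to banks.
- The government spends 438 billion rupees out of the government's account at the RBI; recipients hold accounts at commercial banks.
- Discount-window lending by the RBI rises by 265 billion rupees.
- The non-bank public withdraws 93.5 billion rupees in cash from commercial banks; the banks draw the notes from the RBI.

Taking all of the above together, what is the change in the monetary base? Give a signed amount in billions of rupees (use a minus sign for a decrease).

OMO sale (to banks) 46 billion rupees: RBI balance sheet contracts → −46B.
Government spending 438 billion rupees: a non-base liability converts back to reserves → +438B.
Discount-window loan 265 billion rupees: RBI balance sheet expands → +265B.
Currency withdrawal 93.5 billion rupees: just a shift between currency and reserves — both are base money → 0.
Net: −46 + 438 + 265 + 0 = +657 billion.

+657 billion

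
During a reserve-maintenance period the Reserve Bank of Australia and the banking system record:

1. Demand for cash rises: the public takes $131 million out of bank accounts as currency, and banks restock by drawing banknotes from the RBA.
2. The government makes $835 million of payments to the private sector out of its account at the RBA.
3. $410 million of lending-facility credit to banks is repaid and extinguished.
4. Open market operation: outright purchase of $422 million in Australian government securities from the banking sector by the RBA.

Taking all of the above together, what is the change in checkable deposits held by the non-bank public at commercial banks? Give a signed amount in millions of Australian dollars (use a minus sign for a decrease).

+$704 million

Currency withdrawal $131 million: non-bank counterparties' bank balances fall → −$131M.
Government spending $835 million: non-bank counterparties' bank balances rise → +$835M.
Discount-window repayment $410 million: the counterparty is a bank, so public deposits are unchanged → 0.
OMO purchase (from banks) $422 million: the counterparty is a bank, so public deposits are unchanged → 0.
Net: −131 + 835 + 0 + 0 = +$704 million.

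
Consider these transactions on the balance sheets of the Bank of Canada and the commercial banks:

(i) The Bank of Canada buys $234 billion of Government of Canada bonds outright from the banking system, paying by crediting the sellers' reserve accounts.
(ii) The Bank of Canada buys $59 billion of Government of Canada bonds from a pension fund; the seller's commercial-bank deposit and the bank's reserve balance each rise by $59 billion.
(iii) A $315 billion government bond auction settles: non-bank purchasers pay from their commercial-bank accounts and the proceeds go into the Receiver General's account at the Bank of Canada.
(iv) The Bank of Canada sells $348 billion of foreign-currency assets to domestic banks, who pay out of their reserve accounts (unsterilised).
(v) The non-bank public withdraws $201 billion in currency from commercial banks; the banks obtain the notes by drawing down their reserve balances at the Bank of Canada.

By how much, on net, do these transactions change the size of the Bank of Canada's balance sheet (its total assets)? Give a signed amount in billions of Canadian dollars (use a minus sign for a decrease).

-$55 billion

OMO purchase (from banks) $234 billion: a Bank of Canada asset is acquired → +$234B.
Asset purchase (from non-banks) $59 billion: a Bank of Canada asset is acquired → +$59B.
Government account inflow $315 billion: only the composition of liabilities changes → 0.
FX sale $348 billion: a Bank of Canada asset is shed → −$348B.
Currency withdrawal $201 billion: only the composition of liabilities changes → 0.
Net: 234 + 59 + 0 − 348 + 0 = -$55 billion.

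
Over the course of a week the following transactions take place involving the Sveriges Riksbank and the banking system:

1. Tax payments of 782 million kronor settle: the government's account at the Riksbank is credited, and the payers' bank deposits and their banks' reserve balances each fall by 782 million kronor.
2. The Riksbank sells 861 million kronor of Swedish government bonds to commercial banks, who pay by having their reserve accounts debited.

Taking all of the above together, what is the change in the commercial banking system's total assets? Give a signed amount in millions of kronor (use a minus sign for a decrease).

-782 million

Government account inflow 782 million kronor: bank balance sheets shrink → −782M.
OMO sale (to banks) 861 million kronor: just an asset swap on bank balance sheets → 0.
Net: −782 + 0 = -782 million.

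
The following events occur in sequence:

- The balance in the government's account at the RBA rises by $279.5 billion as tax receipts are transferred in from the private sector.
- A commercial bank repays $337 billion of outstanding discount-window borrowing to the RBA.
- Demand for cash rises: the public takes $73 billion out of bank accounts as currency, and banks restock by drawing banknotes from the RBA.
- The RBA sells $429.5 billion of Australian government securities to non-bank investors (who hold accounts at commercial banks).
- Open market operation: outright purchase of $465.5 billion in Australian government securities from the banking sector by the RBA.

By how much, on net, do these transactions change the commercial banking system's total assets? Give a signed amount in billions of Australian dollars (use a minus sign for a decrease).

Government account inflow $279.5 billion: bank balance sheets shrink → −$279.5B.
Discount-window repayment $337 billion: bank balance sheets shrink → −$337B.
Currency withdrawal $73 billion: bank balance sheets shrink → −$73B.
Asset sale (to non-banks) $429.5 billion: bank balance sheets shrink → −$429.5B.
OMO purchase (from banks) $465.5 billion: just an asset swap on bank balance sheets → 0.
Net: −279.5 − 337 − 73 − 429.5 + 0 = -$1119 billion.

-$1119 billion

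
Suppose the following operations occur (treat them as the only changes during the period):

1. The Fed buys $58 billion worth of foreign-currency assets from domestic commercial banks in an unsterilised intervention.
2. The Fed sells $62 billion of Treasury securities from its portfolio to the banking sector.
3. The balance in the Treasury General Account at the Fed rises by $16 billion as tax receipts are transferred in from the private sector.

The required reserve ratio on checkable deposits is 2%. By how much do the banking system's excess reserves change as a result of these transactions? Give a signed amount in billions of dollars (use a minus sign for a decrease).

FX purchase $58 billion: reserves +$58B, deposits 0.
OMO sale (to banks) $62 billion: reserves −$62B, deposits 0.
Government account inflow $16 billion: reserves −$16B, deposits −$16B.
Totals: Δreserves = −$20B, Δdeposits = −$16B.
Δrequired reserves = 2% × −$16B = −$0.32B.
Δexcess reserves = Δreserves − Δrequired = −$20B − (−$0.32B) = -$19.68 billion.

-$19.68 billion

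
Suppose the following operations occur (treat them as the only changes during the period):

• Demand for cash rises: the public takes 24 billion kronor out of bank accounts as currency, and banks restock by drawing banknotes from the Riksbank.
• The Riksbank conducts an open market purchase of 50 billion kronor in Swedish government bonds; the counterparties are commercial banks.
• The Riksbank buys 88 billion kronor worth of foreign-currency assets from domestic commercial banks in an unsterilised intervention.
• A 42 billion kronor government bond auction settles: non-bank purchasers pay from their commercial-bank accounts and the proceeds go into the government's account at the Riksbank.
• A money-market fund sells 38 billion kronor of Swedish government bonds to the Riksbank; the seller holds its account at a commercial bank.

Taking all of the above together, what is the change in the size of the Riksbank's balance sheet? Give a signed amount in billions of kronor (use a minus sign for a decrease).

+176 billion

Currency withdrawal 24 billion kronor: only the composition of liabilities changes → 0.
OMO purchase (from banks) 50 billion kronor: a Riksbank asset is acquired → +50B.
FX purchase 88 billion kronor: a Riksbank asset is acquired → +88B.
Government account inflow 42 billion kronor: only the composition of liabilities changes → 0.
Asset purchase (from non-banks) 38 billion kronor: a Riksbank asset is acquired → +38B.
Net: 0 + 50 + 88 + 0 + 38 = +176 billion.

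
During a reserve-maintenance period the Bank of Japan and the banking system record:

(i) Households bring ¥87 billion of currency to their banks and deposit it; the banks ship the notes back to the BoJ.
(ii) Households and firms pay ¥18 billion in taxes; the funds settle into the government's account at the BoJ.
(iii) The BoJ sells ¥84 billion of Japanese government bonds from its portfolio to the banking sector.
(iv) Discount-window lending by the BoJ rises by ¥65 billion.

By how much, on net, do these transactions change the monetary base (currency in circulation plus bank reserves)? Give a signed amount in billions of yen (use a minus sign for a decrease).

-¥37 billion

BoJ balance sheet:
  Assets:      Securities −¥84B, Loans to banks +¥65B
  Liabilities: Bank reserves +¥50B, Currency in circulation −¥87B, Government deposits +¥18B
Commercial banking system:
  Assets:      Reserves at CB +¥50B, Securities +¥84B
  Liabilities: Checkable deposits +¥69B, Borrowings from CB +¥65B
Monetary base = currency + reserves: −¥87B + (+¥50B) = -¥37 billion.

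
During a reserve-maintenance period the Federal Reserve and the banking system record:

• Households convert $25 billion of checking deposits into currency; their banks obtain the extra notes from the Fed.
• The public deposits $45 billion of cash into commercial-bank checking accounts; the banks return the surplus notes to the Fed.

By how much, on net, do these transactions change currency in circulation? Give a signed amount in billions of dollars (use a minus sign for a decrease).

Currency withdrawal $25 billion: notes leave the central bank → +$25B.
Currency deposit $45 billion: notes return to the central bank → −$45B.
Net: 25 − 45 = -$20 billion.

-$20 billion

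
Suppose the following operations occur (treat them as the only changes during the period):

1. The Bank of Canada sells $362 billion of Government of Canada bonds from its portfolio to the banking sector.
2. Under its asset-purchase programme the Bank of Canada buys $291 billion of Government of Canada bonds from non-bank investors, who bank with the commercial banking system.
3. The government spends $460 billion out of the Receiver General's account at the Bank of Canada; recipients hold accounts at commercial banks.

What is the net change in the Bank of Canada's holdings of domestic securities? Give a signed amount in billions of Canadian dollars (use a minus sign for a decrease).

-$71 billion

OMO sale (to banks) $362 billion: securities removed from the Bank of Canada's portfolio → −$362B.
Asset purchase (from non-banks) $291 billion: securities added to the Bank of Canada's portfolio → +$291B.
Government spending $460 billion: the Bank of Canada's securities portfolio is untouched → 0.
Net: −362 + 291 + 0 = -$71 billion.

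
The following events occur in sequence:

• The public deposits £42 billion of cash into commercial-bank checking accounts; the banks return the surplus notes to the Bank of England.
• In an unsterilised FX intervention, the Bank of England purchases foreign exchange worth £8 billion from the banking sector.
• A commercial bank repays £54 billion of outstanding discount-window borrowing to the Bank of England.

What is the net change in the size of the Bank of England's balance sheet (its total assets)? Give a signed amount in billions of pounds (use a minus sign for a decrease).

Currency deposit £42 billion: only the composition of liabilities changes → 0.
FX purchase £8 billion: a Bank of England asset is acquired → +£8B.
Discount-window repayment £54 billion: a Bank of England asset is shed → −£54B.
Net: 0 + 8 − 54 = -£46 billion.

-£46 billion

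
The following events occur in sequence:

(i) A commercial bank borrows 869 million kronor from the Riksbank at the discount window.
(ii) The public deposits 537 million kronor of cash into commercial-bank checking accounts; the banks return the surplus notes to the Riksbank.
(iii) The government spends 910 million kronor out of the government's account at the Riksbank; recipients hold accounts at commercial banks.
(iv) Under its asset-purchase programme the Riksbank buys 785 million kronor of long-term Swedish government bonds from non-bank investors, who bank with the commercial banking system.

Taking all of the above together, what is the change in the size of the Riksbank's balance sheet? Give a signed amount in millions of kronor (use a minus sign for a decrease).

Riksbank balance sheet:
  Assets:      Securities +785M, Loans to banks +869M
  Liabilities: Bank reserves +3101M, Currency in circulation −537M, Government deposits −910M
Commercial banking system:
  Assets:      Reserves at CB +3101M
  Liabilities: Checkable deposits +2232M, Borrowings from CB +869M
Change in total Riksbank assets = +1654 million.

+1654 million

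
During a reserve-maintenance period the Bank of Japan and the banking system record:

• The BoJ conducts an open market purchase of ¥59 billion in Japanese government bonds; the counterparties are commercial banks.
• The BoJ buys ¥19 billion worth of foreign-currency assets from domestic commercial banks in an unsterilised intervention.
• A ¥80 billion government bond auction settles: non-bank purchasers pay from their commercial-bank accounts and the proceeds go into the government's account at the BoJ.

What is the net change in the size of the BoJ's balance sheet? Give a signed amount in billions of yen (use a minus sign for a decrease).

+¥78 billion

BoJ balance sheet:
  Assets:      Securities +¥59B, Foreign assets +¥19B
  Liabilities: Bank reserves −¥2B, Government deposits +¥80B
Change in total BoJ assets = +¥78 billion.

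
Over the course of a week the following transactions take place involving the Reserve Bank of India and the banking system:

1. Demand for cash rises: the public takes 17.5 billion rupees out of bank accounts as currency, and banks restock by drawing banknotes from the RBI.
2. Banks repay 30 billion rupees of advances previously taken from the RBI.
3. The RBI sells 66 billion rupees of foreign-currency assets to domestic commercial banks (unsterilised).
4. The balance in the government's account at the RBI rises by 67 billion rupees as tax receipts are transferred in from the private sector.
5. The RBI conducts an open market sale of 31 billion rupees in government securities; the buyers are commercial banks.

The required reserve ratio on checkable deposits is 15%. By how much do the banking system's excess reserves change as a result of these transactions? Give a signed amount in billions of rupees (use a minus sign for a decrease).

-198.825 billion

Currency withdrawal 17.5 billion rupees: reserves −17.5B, deposits −17.5B.
Discount-window repayment 30 billion rupees: reserves −30B, deposits 0.
FX sale 66 billion rupees: reserves −66B, deposits 0.
Government account inflow 67 billion rupees: reserves −67B, deposits −67B.
OMO sale (to banks) 31 billion rupees: reserves −31B, deposits 0.
Totals: Δreserves = −211.5B, Δdeposits = −84.5B.
Δrequired reserves = 15% × −84.5B = −12.675B.
Δexcess reserves = Δreserves − Δrequired = −211.5B − (−12.675B) = -198.825 billion.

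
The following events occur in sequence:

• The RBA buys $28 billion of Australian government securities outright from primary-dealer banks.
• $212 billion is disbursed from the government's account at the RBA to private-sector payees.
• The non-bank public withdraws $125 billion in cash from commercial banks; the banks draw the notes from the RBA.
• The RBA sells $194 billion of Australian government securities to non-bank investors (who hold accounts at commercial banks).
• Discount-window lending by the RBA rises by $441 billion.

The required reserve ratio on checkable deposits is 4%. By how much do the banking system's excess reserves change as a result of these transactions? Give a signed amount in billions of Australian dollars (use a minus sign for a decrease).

OMO purchase (from banks) $28 billion: reserves +$28B, deposits 0.
Government spending $212 billion: reserves +$212B, deposits +$212B.
Currency withdrawal $125 billion: reserves −$125B, deposits −$125B.
Asset sale (to non-banks) $194 billion: reserves −$194B, deposits −$194B.
Discount-window loan $441 billion: reserves +$441B, deposits 0.
Totals: Δreserves = +$362B, Δdeposits = −$107B.
Δrequired reserves = 4% × −$107B = −$4.28B.
Δexcess reserves = Δreserves − Δrequired = +$362B − (−$4.28B) = +$366.28 billion.

+$366.28 billion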